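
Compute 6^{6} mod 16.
0

Using successive squaring:
Binary expansion of 6: 110
Powers of 6 mod 16 (each is the square of the previous):
  6^1 ≡ 6 (mod 16)
  6^2 ≡ 6² = 36 ≡ 4 (mod 16)
  6^4 ≡ 4² = 16 ≡ 0 (mod 16)
6 = 4 + 2, so 6^6 = 6^4 × 6^2 ≡ 0 × 4 (mod 16)
Multiplying step by step:
  0 × 4 = 0 ≡ 0 (mod 16)
Result: 6^6 ≡ 0 (mod 16)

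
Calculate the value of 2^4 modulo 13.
4 = 4 (binary 100). Repeated squaring mod 13: 2^1 ≡ 2; 2^2 ≡ 2² = 4 ≡ 4; 2^4 ≡ 4² = 16 ≡ 3. So 2^4 ≡ 3 (mod 13).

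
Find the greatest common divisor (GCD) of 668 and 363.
1

Using the Euclidean algorithm:
668 = 1 × 363 + 305
363 = 1 × 305 + 58
305 = 5 × 58 + 15
58 = 3 × 15 + 13
15 = 1 × 13 + 2
13 = 6 × 2 + 1
2 = 2 × 1 + 0

GCD(668, 363) = 1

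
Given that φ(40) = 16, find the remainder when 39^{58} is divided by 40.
By Euler: 39^{16} ≡ 1 (mod 40) since gcd(39, 40) = 1. 58 = 3×16 + 10. So 39^{58} ≡ 39^{10} ≡ 1 (mod 40)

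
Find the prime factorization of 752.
2^4 × 47

Divide by primes starting from smallest:
752 ÷ 2 = 376
376 ÷ 2 = 188
188 ÷ 2 = 94
94 ÷ 2 = 47
47 ÷ 47 = 1

752 = 2^4 × 47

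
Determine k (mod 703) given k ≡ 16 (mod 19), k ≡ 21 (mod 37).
206

Using the Chinese Remainder Theorem:
M = product of moduli = 703
For equation 1: M_1 = 37, 37 ≡ 18 (mod 19), inverse of 37 mod 19 is 18 (check: 18 × 18 = 324 ≡ 1 (mod 19))
For equation 2: M_2 = 19, 19 ≡ 19 (mod 37), inverse of 19 mod 37 is 2 (check: 19 × 2 = 38 ≡ 1 (mod 37))
Combine: k ≡ Σ r_i×M_i×(M_i⁻¹ mod m_i) = 16×37×18 + 21×19×2 = 10656 + 798 = 11454
11454 mod 703 = 206
k ≡ 206 (mod 703)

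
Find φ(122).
60

Prime factorization: 122 = 2 × 61
Using the formula φ(n) = n × Π(1 - 1/p) for each prime factor p:
φ(122) = 122 × (1 - 1/2) × (1 - 1/61)
φ(122) = 60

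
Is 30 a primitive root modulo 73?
No

To verify, check if 30^(72/q) ≢ 1 (mod 73) for each prime divisor q of 72
Divisors of 72 = 72: [1, 2, 3, 4, 6, 8, 9, 12, 18, 24, 36, 72]
  30^(72/2) = 30^36 ≡ 72 (mod 73)
  30^(72/3) = 30^24 ≡ 1 (mod 73)
Conclusion: 30 is not a primitive root modulo 73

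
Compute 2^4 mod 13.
4 = 4 (binary 100). Repeated squaring mod 13: 2^1 ≡ 2; 2^2 ≡ 2² = 4 ≡ 4; 2^4 ≡ 4² = 16 ≡ 3. So 2^4 ≡ 3 (mod 13).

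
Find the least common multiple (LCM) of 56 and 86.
2408

First find GCD(56, 86) using the Euclidean algorithm:
56 = 0 × 86 + 56
86 = 1 × 56 + 30
56 = 1 × 30 + 26
30 = 1 × 26 + 4
26 = 6 × 4 + 2
4 = 2 × 2 + 0
GCD(56, 86) = 2

LCM formula: LCM(a, b) = (a × b) / GCD(a, b)
LCM(56, 86) = (56 × 86) / 2
LCM(56, 86) = 4816 / 2
LCM(56, 86) = 2408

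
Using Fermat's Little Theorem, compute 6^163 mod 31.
By Fermat: 6^{30} ≡ 1 (mod 31). 163 ≡ 13 (mod 30). So 6^{163} ≡ 6^{13} ≡ 6 (mod 31)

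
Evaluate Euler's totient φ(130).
48

Prime factorization: 130 = 2 × 5 × 13
Using the formula φ(n) = n × Π(1 - 1/p) for each prime factor p:
φ(130) = 130 × (1 - 1/2) × (1 - 1/5) × (1 - 1/13)
φ(130) = 48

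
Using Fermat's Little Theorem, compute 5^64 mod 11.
By Fermat: 5^{10} ≡ 1 (mod 11). 64 = 6×10 + 4. So 5^{64} ≡ 5^{4} ≡ 9 (mod 11)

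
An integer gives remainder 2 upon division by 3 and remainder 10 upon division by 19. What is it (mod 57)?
M = 3 × 19 = 57. M₁ = 19, y₁ ≡ 1 (mod 3). M₂ = 3, y₂ ≡ 13 (mod 19). t = 2×19×1 + 10×3×13 ≡ 29 (mod 57). The smallest positive such number is 29.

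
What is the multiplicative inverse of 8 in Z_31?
4

Using Extended Euclidean Algorithm:
gcd(8, 31) = 1
Bezout coefficients: 8 × 4 + 31 × -1 = 1
So 8 × 4 ≡ 1 (mod 31)
The inverse is 4 mod 31 = 4
Verification: 8 × 4 = 32 = 1 × 31 + 1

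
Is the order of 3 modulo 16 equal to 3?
No, the actual order is 4, not 3.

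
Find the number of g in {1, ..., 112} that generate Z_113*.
Number of primitive roots mod 113 = φ(112) = 48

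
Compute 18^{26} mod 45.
9

Using successive squaring:
Binary expansion of 26: 11010
Powers of 18 mod 45 (each is the square of the previous):
  18^1 ≡ 18 (mod 45)
  18^2 ≡ 18² = 324 ≡ 9 (mod 45)
  18^4 ≡ 9² = 81 ≡ 36 (mod 45)
  18^8 ≡ 36² = 1296 ≡ 36 (mod 45)
  18^16 ≡ 36² = 1296 ≡ 36 (mod 45)
26 = 16 + 8 + 2, so 18^26 = 18^16 × 18^8 × 18^2 ≡ 36 × 36 × 9 (mod 45)
Multiplying step by step:
  36 × 36 = 1296 ≡ 36 (mod 45)
  36 × 9 = 324 ≡ 9 (mod 45)
Result: 18^26 ≡ 9 (mod 45)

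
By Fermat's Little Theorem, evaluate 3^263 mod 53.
By Fermat: 3^{52} ≡ 1 (mod 53). 263 = 5×52 + 3. So 3^{263} ≡ 3^{3} ≡ 27 (mod 53)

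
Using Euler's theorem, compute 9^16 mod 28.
By Euler: 9^{12} ≡ 1 (mod 28) since gcd(9, 28) = 1. 16 = 1×12 + 4. So 9^{16} ≡ 9^{4} ≡ 9 (mod 28)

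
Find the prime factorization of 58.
2 × 29

Divide by primes starting from smallest:
58 ÷ 2 = 29
29 ÷ 29 = 1

58 = 2 × 29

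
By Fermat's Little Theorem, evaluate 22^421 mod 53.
By Fermat: 22^{52} ≡ 1 (mod 53). 421 = 8×52 + 5. So 22^{421} ≡ 22^{5} ≡ 18 (mod 53)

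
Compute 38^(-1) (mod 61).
53

Using Extended Euclidean Algorithm:
gcd(38, 61) = 1
Bezout coefficients: 38 × -8 + 61 × 5 = 1
So 38 × -8 ≡ 1 (mod 61)
The inverse is -8 mod 61 = 53
Verification: 38 × 53 = 2014 = 33 × 61 + 1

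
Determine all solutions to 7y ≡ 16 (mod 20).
8

Since gcd(7, 20) = 1 divides 16, a solution exists.
Multiply both sides by the inverse of 7 mod 20:
  7^(-1) mod 20 = 3
  x ≡ 3 × 16 ≡ 48 ≡ 8 (mod 20)
Verification: 7 × 8 = 56 = 2 × 20 + 16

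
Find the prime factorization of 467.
467

Divide by primes starting from smallest:
467 ÷ 467 = 1

467 = 467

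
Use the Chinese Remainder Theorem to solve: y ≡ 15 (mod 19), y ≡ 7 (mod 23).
M = 19 × 23 = 437. M₁ = 23, y₁ ≡ 5 (mod 19). M₂ = 19, y₂ ≡ 17 (mod 23). y = 15×23×5 + 7×19×17 ≡ 53 (mod 437)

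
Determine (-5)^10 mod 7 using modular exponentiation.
(-5) ≡ 2 (mod 7). 10 = 8 + 2 (binary 1010). Repeated squaring mod 7: 2^1 ≡ 2; 2^2 ≡ 2² = 4 ≡ 4; 2^4 ≡ 4² = 16 ≡ 2; 2^8 ≡ 2² = 4 ≡ 4. Multiply: (-5)^10 ≡ 2^8 × 2^2 ≡ 4 × 4 (mod 7): 4 × 4 = 16 ≡ 2. So (-5)^10 ≡ 2 (mod 7).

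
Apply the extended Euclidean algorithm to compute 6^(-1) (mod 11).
Extended GCD: 6(2) + 11(-1) = 1. So 6^(-1) ≡ 2 ≡ 2 (mod 11). Verify: 6 × 2 = 12 ≡ 1 (mod 11)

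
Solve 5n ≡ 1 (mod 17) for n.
5^(-1) ≡ 7 (mod 17). Verification: 5 × 7 = 35 ≡ 1 (mod 17)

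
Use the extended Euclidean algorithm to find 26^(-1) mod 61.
Extended GCD: 26(-7) + 61(3) = 1. So 26^(-1) ≡ 54 ≡ 54 (mod 61). Verify: 26 × 54 = 1404 ≡ 1 (mod 61)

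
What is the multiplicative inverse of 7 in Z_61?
35

Using Extended Euclidean Algorithm:
gcd(7, 61) = 1
Bezout coefficients: 7 × -26 + 61 × 3 = 1
So 7 × -26 ≡ 1 (mod 61)
The inverse is -26 mod 61 = 35
Verification: 7 × 35 = 245 = 4 × 61 + 1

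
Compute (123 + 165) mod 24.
0

(123 + 165) = 288
288 mod 24 = 0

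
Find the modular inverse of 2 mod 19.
2^(-1) ≡ 10 (mod 19). Verification: 2 × 10 = 20 ≡ 1 (mod 19)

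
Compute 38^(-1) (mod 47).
38^(-1) ≡ 26 (mod 47). Verification: 38 × 26 = 988 ≡ 1 (mod 47)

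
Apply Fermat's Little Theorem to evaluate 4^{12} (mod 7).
1

By Fermat's Little Theorem, a^(p-1) ≡ 1 (mod p) for prime p and gcd(a, p) = 1
Here p = 7, so 4^6 ≡ 1 (mod 7)
We can reduce the exponent: 12 mod 6 = 0
So 4^12 ≡ 4^0 (mod 7)
Computing: 4^0 mod 7 = 1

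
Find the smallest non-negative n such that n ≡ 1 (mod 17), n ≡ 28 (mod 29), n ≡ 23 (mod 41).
9453

Using the Chinese Remainder Theorem:
M = product of moduli = 20213
For equation 1: M_1 = 1189, 1189 ≡ 16 (mod 17), inverse of 1189 mod 17 is 16 (check: 16 × 16 = 256 ≡ 1 (mod 17))
For equation 2: M_2 = 697, 697 ≡ 1 (mod 29), inverse of 697 mod 29 is 1 (check: 1 × 1 = 1 ≡ 1 (mod 29))
For equation 3: M_3 = 493, 493 ≡ 1 (mod 41), inverse of 493 mod 41 is 1 (check: 1 × 1 = 1 ≡ 1 (mod 41))
Combine: n ≡ Σ r_i×M_i×(M_i⁻¹ mod m_i) = 1×1189×16 + 28×697×1 + 23×493×1 = 19024 + 19516 + 11339 = 49879
49879 mod 20213 = 9453
n ≡ 9453 (mod 20213)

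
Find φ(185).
144

Prime factorization: 185 = 5 × 37
Using the formula φ(n) = n × Π(1 - 1/p) for each prime factor p:
φ(185) = 185 × (1 - 1/5) × (1 - 1/37)
φ(185) = 144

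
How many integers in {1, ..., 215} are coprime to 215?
168

Prime factorization: 215 = 5 × 43
Using the formula φ(n) = n × Π(1 - 1/p) for each prime factor p:
φ(215) = 215 × (1 - 1/5) × (1 - 1/43)
φ(215) = 168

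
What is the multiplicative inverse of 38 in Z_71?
43

Using Extended Euclidean Algorithm:
gcd(38, 71) = 1
Bezout coefficients: 38 × -28 + 71 × 15 = 1
So 38 × -28 ≡ 1 (mod 71)
The inverse is -28 mod 71 = 43
Verification: 38 × 43 = 1634 = 23 × 71 + 1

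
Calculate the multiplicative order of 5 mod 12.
Powers of 5 mod 12: 5^1≡5, 5^2≡1. Order = 2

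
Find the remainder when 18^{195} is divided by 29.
By Fermat: 18^{28} ≡ 1 (mod 29). 195 = 6×28 + 27. So 18^{195} ≡ 18^{27} ≡ 21 (mod 29)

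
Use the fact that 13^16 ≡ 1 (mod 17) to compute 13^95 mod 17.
By Fermat: 13^{16} ≡ 1 (mod 17). 95 = 5×16 + 15. So 13^{95} ≡ 13^{15} ≡ 4 (mod 17)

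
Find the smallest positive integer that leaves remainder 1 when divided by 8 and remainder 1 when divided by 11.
M = 8 × 11 = 88. M₁ = 11, y₁ ≡ 3 (mod 8). M₂ = 8, y₂ ≡ 7 (mod 11). t = 1×11×3 + 1×8×7 ≡ 1 (mod 88). The smallest positive such number is 1.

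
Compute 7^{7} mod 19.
7

Using successive squaring:
Binary expansion of 7: 111
Powers of 7 mod 19 (each is the square of the previous):
  7^1 ≡ 7 (mod 19)
  7^2 ≡ 7² = 49 ≡ 11 (mod 19)
  7^4 ≡ 11² = 121 ≡ 7 (mod 19)
7 = 4 + 2 + 1, so 7^7 = 7^4 × 7^2 × 7^1 ≡ 7 × 11 × 7 (mod 19)
Multiplying step by step:
  7 × 11 = 77 ≡ 1 (mod 19)
  1 × 7 = 7 ≡ 7 (mod 19)
Result: 7^7 ≡ 7 (mod 19)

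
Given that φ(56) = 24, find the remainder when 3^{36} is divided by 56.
By Euler: 3^{24} ≡ 1 (mod 56) since gcd(3, 56) = 1. 36 = 1×24 + 12. So 3^{36} ≡ 3^{12} ≡ 1 (mod 56)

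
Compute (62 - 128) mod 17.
2

(62 - 128) = -66
-66 mod 17 = 2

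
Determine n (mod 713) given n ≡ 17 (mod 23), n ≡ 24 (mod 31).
86

Using the Chinese Remainder Theorem:
M = product of moduli = 713
For equation 1: M_1 = 31, 31 ≡ 8 (mod 23), inverse of 31 mod 23 is 3 (check: 8 × 3 = 24 ≡ 1 (mod 23))
For equation 2: M_2 = 23, 23 ≡ 23 (mod 31), inverse of 23 mod 31 is 27 (check: 23 × 27 = 621 ≡ 1 (mod 31))
Combine: n ≡ Σ r_i×M_i×(M_i⁻¹ mod m_i) = 17×31×3 + 24×23×27 = 1581 + 14904 = 16485
16485 mod 713 = 86
n ≡ 86 (mod 713)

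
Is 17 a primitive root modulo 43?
No

To verify, check if 17^(42/q) ≢ 1 (mod 43) for each prime divisor q of 42
Divisors of 42 = 42: [1, 2, 3, 6, 7, 14, 21, 42]
  17^(42/2) = 17^21 ≡ 1 (mod 43)
  17^(42/3) = 17^14 ≡ 6 (mod 43)
  17^(42/7) = 17^6 ≡ 35 (mod 43)
Conclusion: 17 is not a primitive root modulo 43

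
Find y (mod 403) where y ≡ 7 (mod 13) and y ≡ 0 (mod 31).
M = 13 × 31 = 403. M₁ = 31, y₁ ≡ 8 (mod 13). M₂ = 13, y₂ ≡ 12 (mod 31). y = 7×31×8 + 0×13×12 ≡ 124 (mod 403)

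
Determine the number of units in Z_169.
156

Prime factorization: 169 = 13^2
Using the formula φ(n) = n × Π(1 - 1/p) for each prime factor p:
φ(169) = 169 × (1 - 1/13)
φ(169) = 156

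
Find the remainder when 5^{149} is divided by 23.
By Fermat: 5^{22} ≡ 1 (mod 23). 149 = 6×22 + 17. So 5^{149} ≡ 5^{17} ≡ 15 (mod 23)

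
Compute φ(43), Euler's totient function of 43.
42

Prime factorization: 43 = 43
Using the formula φ(n) = n × Π(1 - 1/p) for each prime factor p:
φ(43) = 43 × (1 - 1/43)
φ(43) = 42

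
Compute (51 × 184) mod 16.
8

(51 × 184) = 9384
9384 mod 16 = 8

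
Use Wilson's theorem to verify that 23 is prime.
(22)! mod 23 = 22. Since this equals -1 (mod 23), Wilson confirms 23 is prime.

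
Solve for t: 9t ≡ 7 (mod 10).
3

Since gcd(9, 10) = 1 divides 7, a solution exists.
Multiply both sides by the inverse of 9 mod 10:
  9^(-1) mod 10 = 9
  x ≡ 9 × 7 ≡ 63 ≡ 3 (mod 10)
Verification: 9 × 3 = 27 = 2 × 10 + 7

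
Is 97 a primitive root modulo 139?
p - 1 = 138 has prime divisors 2, 3, 23. Check 97^(138/q) mod 139 for each: 97^(138/2) = 97^69 ≡ 138, 97^(138/3) = 97^46 ≡ 42, 97^(138/23) = 97^6 ≡ 1 (mod 139). Since 97^6 ≡ 1 (mod 139), the order of 97 divides 6 (in fact the order is 6) ≠ 138, so it is not a primitive root.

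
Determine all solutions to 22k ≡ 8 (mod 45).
29

Since gcd(22, 45) = 1 divides 8, a solution exists.
Multiply both sides by the inverse of 22 mod 45:
  22^(-1) mod 45 = 43
  x ≡ 43 × 8 ≡ 344 ≡ 29 (mod 45)
Verification: 22 × 29 = 638 = 14 × 45 + 8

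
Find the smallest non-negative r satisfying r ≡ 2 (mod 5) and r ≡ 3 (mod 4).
M = 5 × 4 = 20. M₁ = 4, y₁ ≡ 4 (mod 5). M₂ = 5, y₂ ≡ 1 (mod 4). r = 2×4×4 + 3×5×1 ≡ 7 (mod 20)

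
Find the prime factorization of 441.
3^2 × 7^2

Divide by primes starting from smallest:
441 ÷ 3 = 147
147 ÷ 3 = 49
49 ÷ 7 = 7
7 ÷ 7 = 1

441 = 3^2 × 7^2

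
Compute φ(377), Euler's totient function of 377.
336

Prime factorization: 377 = 13 × 29
Using the formula φ(n) = n × Π(1 - 1/p) for each prime factor p:
φ(377) = 377 × (1 - 1/13) × (1 - 1/29)
φ(377) = 336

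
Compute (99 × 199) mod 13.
6

(99 × 199) = 19701
19701 mod 13 = 6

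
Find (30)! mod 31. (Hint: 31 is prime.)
By Wilson's theorem, (30)! ≡ -1 ≡ 30 (mod 31)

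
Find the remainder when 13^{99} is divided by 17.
By Fermat: 13^{16} ≡ 1 (mod 17). 99 = 6×16 + 3. So 13^{99} ≡ 13^{3} ≡ 4 (mod 17)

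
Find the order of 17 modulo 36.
Powers of 17 mod 36: 17^1≡17, 17^2≡1. Order = 2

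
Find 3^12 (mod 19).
Using repeated squaring. 12 = 8 + 4 (binary 1100). Repeated squaring mod 19: 3^1 ≡ 3; 3^2 ≡ 3² = 9 ≡ 9; 3^4 ≡ 9² = 81 ≡ 5; 3^8 ≡ 5² = 25 ≡ 6. Multiply: 3^12 = 3^8 × 3^4 ≡ 6 × 5 (mod 19): 6 × 5 = 30 ≡ 11. So 3^12 ≡ 11 (mod 19).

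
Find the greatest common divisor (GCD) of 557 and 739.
1

Using the Euclidean algorithm:
557 = 0 × 739 + 557
739 = 1 × 557 + 182
557 = 3 × 182 + 11
182 = 16 × 11 + 6
11 = 1 × 6 + 5
6 = 1 × 5 + 1
5 = 5 × 1 + 0

GCD(557, 739) = 1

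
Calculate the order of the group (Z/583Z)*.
520

Prime factorization: 583 = 11 × 53
Using the formula φ(n) = n × Π(1 - 1/p) for each prime factor p:
φ(583) = 583 × (1 - 1/11) × (1 - 1/53)
φ(583) = 520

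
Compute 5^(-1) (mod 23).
5^(-1) ≡ 14 (mod 23). Verification: 5 × 14 = 70 ≡ 1 (mod 23)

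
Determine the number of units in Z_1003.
928

Prime factorization: 1003 = 17 × 59
Using the formula φ(n) = n × Π(1 - 1/p) for each prime factor p:
φ(1003) = 1003 × (1 - 1/17) × (1 - 1/59)
φ(1003) = 928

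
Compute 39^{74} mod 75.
66

Using successive squaring:
Binary expansion of 74: 1001010
Powers of 39 mod 75 (each is the square of the previous):
  39^1 ≡ 39 (mod 75)
  39^2 ≡ 39² = 1521 ≡ 21 (mod 75)
  39^4 ≡ 21² = 441 ≡ 66 (mod 75)
  39^8 ≡ 66² = 4356 ≡ 6 (mod 75)
  39^16 ≡ 6² = 36 ≡ 36 (mod 75)
  39^32 ≡ 36² = 1296 ≡ 21 (mod 75)
  39^64 ≡ 21² = 441 ≡ 66 (mod 75)
74 = 64 + 8 + 2, so 39^74 = 39^64 × 39^8 × 39^2 ≡ 66 × 6 × 21 (mod 75)
Multiplying step by step:
  66 × 6 = 396 ≡ 21 (mod 75)
  21 × 21 = 441 ≡ 66 (mod 75)
Result: 39^74 ≡ 66 (mod 75)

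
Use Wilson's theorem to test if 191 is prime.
(190)! mod 191 = 190. Since 190 ≡ -1 (mod 191), 191 is prime.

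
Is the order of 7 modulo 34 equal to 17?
No, the actual order is 16, not 17.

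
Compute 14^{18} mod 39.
1

Using successive squaring:
Binary expansion of 18: 10010
Powers of 14 mod 39 (each is the square of the previous):
  14^1 ≡ 14 (mod 39)
  14^2 ≡ 14² = 196 ≡ 1 (mod 39)
  14^4 ≡ 1² = 1 ≡ 1 (mod 39)
  14^8 ≡ 1² = 1 ≡ 1 (mod 39)
  14^16 ≡ 1² = 1 ≡ 1 (mod 39)
18 = 16 + 2, so 14^18 = 14^16 × 14^2 ≡ 1 × 1 (mod 39)
Multiplying step by step:
  1 × 1 = 1 ≡ 1 (mod 39)
Result: 14^18 ≡ 1 (mod 39)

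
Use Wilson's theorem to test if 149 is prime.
(148)! mod 149 = 148. Since 148 ≡ -1 (mod 149), 149 is prime.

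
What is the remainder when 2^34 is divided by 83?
Using repeated squaring. 34 = 32 + 2 (binary 100010). Repeated squaring mod 83: 2^1 ≡ 2; 2^2 ≡ 2² = 4 ≡ 4; 2^4 ≡ 4² = 16 ≡ 16; 2^8 ≡ 16² = 256 ≡ 7; 2^16 ≡ 7² = 49 ≡ 49; 2^32 ≡ 49² = 2401 ≡ 77. Multiply: 2^34 = 2^32 × 2^2 ≡ 77 × 4 (mod 83): 77 × 4 = 308 ≡ 59. So 2^34 ≡ 59 (mod 83).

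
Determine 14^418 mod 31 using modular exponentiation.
Using Fermat: 14^{30} ≡ 1 (mod 31). 418 ≡ 28 (mod 30). So 14^{418} ≡ 14^{28} ≡ 28 (mod 31)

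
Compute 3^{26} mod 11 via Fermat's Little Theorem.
3

By Fermat's Little Theorem, a^(p-1) ≡ 1 (mod p) for prime p and gcd(a, p) = 1
Here p = 11, so 3^10 ≡ 1 (mod 11)
We can reduce the exponent: 26 mod 10 = 6
So 3^26 ≡ 3^6 (mod 11)
Computing: 3^6 mod 11 = 3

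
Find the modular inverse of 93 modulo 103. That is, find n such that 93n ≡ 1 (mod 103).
72

Using Extended Euclidean Algorithm:
gcd(93, 103) = 1
Bezout coefficients: 93 × -31 + 103 × 28 = 1
So 93 × -31 ≡ 1 (mod 103)
The inverse is -31 mod 103 = 72
Verification: 93 × 72 = 6696 = 65 × 103 + 1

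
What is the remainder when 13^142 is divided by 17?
Using Fermat: 13^{16} ≡ 1 (mod 17). 142 ≡ 14 (mod 16). So 13^{142} ≡ 13^{14} ≡ 16 (mod 17)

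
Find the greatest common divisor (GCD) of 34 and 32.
2

Using the Euclidean algorithm:
34 = 1 × 32 + 2
32 = 16 × 2 + 0

GCD(34, 32) = 2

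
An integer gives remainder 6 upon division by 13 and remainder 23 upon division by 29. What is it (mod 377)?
M = 13 × 29 = 377. M₁ = 29, y₁ ≡ 9 (mod 13). M₂ = 13, y₂ ≡ 9 (mod 29). z = 6×29×9 + 23×13×9 ≡ 110 (mod 377). The smallest positive such number is 110.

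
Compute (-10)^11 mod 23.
Using repeated squaring. (-10) ≡ 13 (mod 23). 11 = 8 + 2 + 1 (binary 1011). Repeated squaring mod 23: 13^1 ≡ 13; 13^2 ≡ 13² = 169 ≡ 8; 13^4 ≡ 8² = 64 ≡ 18; 13^8 ≡ 18² = 324 ≡ 2. Multiply: (-10)^11 ≡ 13^8 × 13^2 × 13^1 ≡ 2 × 8 × 13 (mod 23): 2 × 8 = 16 ≡ 16; 16 × 13 = 208 ≡ 1. So (-10)^11 ≡ 1 (mod 23).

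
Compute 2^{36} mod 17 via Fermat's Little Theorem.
16

By Fermat's Little Theorem, a^(p-1) ≡ 1 (mod p) for prime p and gcd(a, p) = 1
Here p = 17, so 2^16 ≡ 1 (mod 17)
We can reduce the exponent: 36 mod 16 = 4
So 2^36 ≡ 2^4 (mod 17)
Computing: 2^4 mod 17 = 16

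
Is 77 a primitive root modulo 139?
p - 1 = 138 has prime divisors 2, 3, 23. Check 77^(138/q) mod 139 for each: 77^(138/2) = 77^69 ≡ 1, 77^(138/3) = 77^46 ≡ 1, 77^(138/23) = 77^6 ≡ 52 (mod 139). Since 77^69 ≡ 1 (mod 139), the order of 77 divides 69 (in fact the order is 23) ≠ 138, so it is not a primitive root.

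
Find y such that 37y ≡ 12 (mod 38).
26

Since gcd(37, 38) = 1 divides 12, a solution exists.
Multiply both sides by the inverse of 37 mod 38:
  37^(-1) mod 38 = 37
  x ≡ 37 × 12 ≡ 444 ≡ 26 (mod 38)
Verification: 37 × 26 = 962 = 25 × 38 + 12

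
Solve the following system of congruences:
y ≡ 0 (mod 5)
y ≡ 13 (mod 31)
75

Using the Chinese Remainder Theorem:
M = product of moduli = 155
For equation 1: M_1 = 31, 31 ≡ 1 (mod 5), inverse of 31 mod 5 is 1 (check: 1 × 1 = 1 ≡ 1 (mod 5))
For equation 2: M_2 = 5, 5 ≡ 5 (mod 31), inverse of 5 mod 31 is 25 (check: 5 × 25 = 125 ≡ 1 (mod 31))
Combine: y ≡ Σ r_i×M_i×(M_i⁻¹ mod m_i) = 0×31×1 + 13×5×25 = 0 + 1625 = 1625
1625 mod 155 = 75
y ≡ 75 (mod 155)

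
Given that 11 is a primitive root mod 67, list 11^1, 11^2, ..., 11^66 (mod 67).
g^1, g^2, ..., g^{66} mod 67: {11, 54, 58, 35, 50, 14, 20, 19, 8, 21, 30, 62, 12, 65, 45, 26, 18, 64, 34, 39, 27, 29, 51, 25, 7, 10, 43, 4, 44, 15, 31, 6, 66, 56, 13, 9, 32, 17, 53, 47, 48, 59, 46, 37, 5, 55, 2, 22, 41, 49, 3, 33, 28, 40, 38, 16, 42, 60, 57, 24, 63, 23, 52, 36, 61, 1}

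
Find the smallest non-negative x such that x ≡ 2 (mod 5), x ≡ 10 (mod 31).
72

Using the Chinese Remainder Theorem:
M = product of moduli = 155
For equation 1: M_1 = 31, 31 ≡ 1 (mod 5), inverse of 31 mod 5 is 1 (check: 1 × 1 = 1 ≡ 1 (mod 5))
For equation 2: M_2 = 5, 5 ≡ 5 (mod 31), inverse of 5 mod 31 is 25 (check: 5 × 25 = 125 ≡ 1 (mod 31))
Combine: x ≡ Σ r_i×M_i×(M_i⁻¹ mod m_i) = 2×31×1 + 10×5×25 = 62 + 1250 = 1312
1312 mod 155 = 72
x ≡ 72 (mod 155)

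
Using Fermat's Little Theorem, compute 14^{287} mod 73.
47

By Fermat's Little Theorem, a^(p-1) ≡ 1 (mod p) for prime p and gcd(a, p) = 1
Here p = 73, so 14^72 ≡ 1 (mod 73)
We can reduce the exponent: 287 mod 72 = 71
So 14^287 ≡ 14^71 (mod 73)
Computing: 14^71 mod 73 = 47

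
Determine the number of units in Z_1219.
1144

Prime factorization: 1219 = 23 × 53
Using the formula φ(n) = n × Π(1 - 1/p) for each prime factor p:
φ(1219) = 1219 × (1 - 1/23) × (1 - 1/53)
φ(1219) = 1144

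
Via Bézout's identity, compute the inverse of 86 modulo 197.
Extended GCD: 86(-71) + 197(31) = 1. So 86^(-1) ≡ 126 ≡ 126 (mod 197). Verify: 86 × 126 = 10836 ≡ 1 (mod 197)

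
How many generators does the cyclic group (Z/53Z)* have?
24

The number of primitive roots modulo p is φ(p-1) = φ(52)
φ(52) = 24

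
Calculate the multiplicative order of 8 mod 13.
Powers of 8 mod 13: 8^1≡8, 8^2≡12, 8^3≡5, 8^4≡1. Order = 4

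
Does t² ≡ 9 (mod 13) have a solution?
By Euler's criterion: 9^{6} ≡ 1 (mod 13). Since this equals 1, 9 is a QR.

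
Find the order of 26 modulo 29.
Powers of 26 mod 29: 26^1≡26, 26^2≡9, 26^3≡2, 26^4≡23, 26^5≡18, 26^6≡4, 26^7≡17, 26^8≡7, 26^9≡8, 26^10≡5, 26^11≡14, 26^12≡16, 26^13≡10, 26^14≡28, 26^15≡3, 26^16≡20, 26^17≡27, 26^18≡6, 26^19≡11, 26^20≡25, 26^21≡12, 26^22≡22, 26^23≡21, 26^24≡24, 26^25≡15, 26^26≡13, 26^27≡19, 26^28≡1. Order = 28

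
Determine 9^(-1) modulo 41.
9^(-1) ≡ 32 (mod 41). Verification: 9 × 32 = 288 ≡ 1 (mod 41)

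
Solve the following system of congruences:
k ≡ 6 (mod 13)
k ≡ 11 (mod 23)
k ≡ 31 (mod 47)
8820

Using the Chinese Remainder Theorem:
M = product of moduli = 14053
For equation 1: M_1 = 1081, 1081 ≡ 2 (mod 13), inverse of 1081 mod 13 is 7 (check: 2 × 7 = 14 ≡ 1 (mod 13))
For equation 2: M_2 = 611, 611 ≡ 13 (mod 23), inverse of 611 mod 23 is 16 (check: 13 × 16 = 208 ≡ 1 (mod 23))
For equation 3: M_3 = 299, 299 ≡ 17 (mod 47), inverse of 299 mod 47 is 36 (check: 17 × 36 = 612 ≡ 1 (mod 47))
Combine: k ≡ Σ r_i×M_i×(M_i⁻¹ mod m_i) = 6×1081×7 + 11×611×16 + 31×299×36 = 45402 + 107536 + 333684 = 486622
486622 mod 14053 = 8820
k ≡ 8820 (mod 14053)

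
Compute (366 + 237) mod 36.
27

(366 + 237) = 603
603 mod 36 = 27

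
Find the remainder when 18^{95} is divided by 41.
By Fermat: 18^{40} ≡ 1 (mod 41). 95 = 2×40 + 15. So 18^{95} ≡ 18^{15} ≡ 1 (mod 41)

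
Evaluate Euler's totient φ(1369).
1332

Prime factorization: 1369 = 37^2
Using the formula φ(n) = n × Π(1 - 1/p) for each prime factor p:
φ(1369) = 1369 × (1 - 1/37)
φ(1369) = 1332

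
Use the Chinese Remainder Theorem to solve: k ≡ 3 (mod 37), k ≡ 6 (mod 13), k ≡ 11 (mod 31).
8846

Using the Chinese Remainder Theorem:
M = product of moduli = 14911
For equation 1: M_1 = 403, 403 ≡ 33 (mod 37), inverse of 403 mod 37 is 9 (check: 33 × 9 = 297 ≡ 1 (mod 37))
For equation 2: M_2 = 1147, 1147 ≡ 3 (mod 13), inverse of 1147 mod 13 is 9 (check: 3 × 9 = 27 ≡ 1 (mod 13))
For equation 3: M_3 = 481, 481 ≡ 16 (mod 31), inverse of 481 mod 31 is 2 (check: 16 × 2 = 32 ≡ 1 (mod 31))
Combine: k ≡ Σ r_i×M_i×(M_i⁻¹ mod m_i) = 3×403×9 + 6×1147×9 + 11×481×2 = 10881 + 61938 + 10582 = 83401
83401 mod 14911 = 8846
k ≡ 8846 (mod 14911)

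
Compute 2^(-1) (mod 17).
2^(-1) ≡ 9 (mod 17). Verification: 2 × 9 = 18 ≡ 1 (mod 17)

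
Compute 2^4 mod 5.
4 = 4 (binary 100). Repeated squaring mod 5: 2^1 ≡ 2; 2^2 ≡ 2² = 4 ≡ 4; 2^4 ≡ 4² = 16 ≡ 1. So 2^4 ≡ 1 (mod 5).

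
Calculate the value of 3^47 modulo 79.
Using repeated squaring. 47 = 32 + 8 + 4 + 2 + 1 (binary 101111). Repeated squaring mod 79: 3^1 ≡ 3; 3^2 ≡ 3² = 9 ≡ 9; 3^4 ≡ 9² = 81 ≡ 2; 3^8 ≡ 2² = 4 ≡ 4; 3^16 ≡ 4² = 16 ≡ 16; 3^32 ≡ 16² = 256 ≡ 19. Multiply: 3^47 = 3^32 × 3^8 × 3^4 × 3^2 × 3^1 ≡ 19 × 4 × 2 × 9 × 3 (mod 79): 19 × 4 = 76 ≡ 76; 76 × 2 = 152 ≡ 73; 73 × 9 = 657 ≡ 25; 25 × 3 = 75 ≡ 75. So 3^47 ≡ 75 (mod 79).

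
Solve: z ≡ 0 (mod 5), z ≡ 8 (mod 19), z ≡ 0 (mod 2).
M = 5 × 19 × 2 = 190. M₁ = 38, y₁ ≡ 2 (mod 5). M₂ = 10, y₂ ≡ 2 (mod 19). M₃ = 95, y₃ ≡ 1 (mod 2). z = 0×38×2 + 8×10×2 + 0×95×1 ≡ 160 (mod 190)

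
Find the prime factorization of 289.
17^2

Divide by primes starting from smallest:
289 ÷ 17 = 17
17 ÷ 17 = 1

289 = 17^2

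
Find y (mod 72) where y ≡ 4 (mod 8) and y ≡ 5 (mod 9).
M = 8 × 9 = 72. M₁ = 9, y₁ ≡ 1 (mod 8). M₂ = 8, y₂ ≡ 8 (mod 9). y = 4×9×1 + 5×8×8 ≡ 68 (mod 72)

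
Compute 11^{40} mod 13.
3

Using successive squaring:
Binary expansion of 40: 101000
Powers of 11 mod 13 (each is the square of the previous):
  11^1 ≡ 11 (mod 13)
  11^2 ≡ 11² = 121 ≡ 4 (mod 13)
  11^4 ≡ 4² = 16 ≡ 3 (mod 13)
  11^8 ≡ 3² = 9 ≡ 9 (mod 13)
  11^16 ≡ 9² = 81 ≡ 3 (mod 13)
  11^32 ≡ 3² = 9 ≡ 9 (mod 13)
40 = 32 + 8, so 11^40 = 11^32 × 11^8 ≡ 9 × 9 (mod 13)
Multiplying step by step:
  9 × 9 = 81 ≡ 3 (mod 13)
Result: 11^40 ≡ 3 (mod 13)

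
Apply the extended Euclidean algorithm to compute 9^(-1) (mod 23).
Extended GCD: 9(-5) + 23(2) = 1. So 9^(-1) ≡ 18 ≡ 18 (mod 23). Verify: 9 × 18 = 162 ≡ 1 (mod 23)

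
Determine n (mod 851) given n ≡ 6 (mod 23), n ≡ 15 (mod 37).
52

Using the Chinese Remainder Theorem:
M = product of moduli = 851
For equation 1: M_1 = 37, 37 ≡ 14 (mod 23), inverse of 37 mod 23 is 5 (check: 14 × 5 = 70 ≡ 1 (mod 23))
For equation 2: M_2 = 23, 23 ≡ 23 (mod 37), inverse of 23 mod 37 is 29 (check: 23 × 29 = 667 ≡ 1 (mod 37))
Combine: n ≡ Σ r_i×M_i×(M_i⁻¹ mod m_i) = 6×37×5 + 15×23×29 = 1110 + 10005 = 11115
11115 mod 851 = 52
n ≡ 52 (mod 851)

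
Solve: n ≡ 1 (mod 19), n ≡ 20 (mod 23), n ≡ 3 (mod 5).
M = 19 × 23 × 5 = 2185. M₁ = 115, y₁ ≡ 1 (mod 19). M₂ = 95, y₂ ≡ 8 (mod 23). M₃ = 437, y₃ ≡ 3 (mod 5). n = 1×115×1 + 20×95×8 + 3×437×3 ≡ 1768 (mod 2185)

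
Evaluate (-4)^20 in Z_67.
Using repeated squaring. (-4) ≡ 63 (mod 67). 20 = 16 + 4 (binary 10100). Repeated squaring mod 67: 63^1 ≡ 63; 63^2 ≡ 63² = 3969 ≡ 16; 63^4 ≡ 16² = 256 ≡ 55; 63^8 ≡ 55² = 3025 ≡ 10; 63^16 ≡ 10² = 100 ≡ 33. Multiply: (-4)^20 ≡ 63^16 × 63^4 ≡ 33 × 55 (mod 67): 33 × 55 = 1815 ≡ 6. So (-4)^20 ≡ 6 (mod 67).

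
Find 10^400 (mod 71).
Using Fermat: 10^{70} ≡ 1 (mod 71). 400 ≡ 50 (mod 70). So 10^{400} ≡ 10^{50} ≡ 37 (mod 71)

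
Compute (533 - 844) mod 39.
1

(533 - 844) = -311
-311 mod 39 = 1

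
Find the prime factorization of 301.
7 × 43

Divide by primes starting from smallest:
301 ÷ 7 = 43
43 ÷ 43 = 1

301 = 7 × 43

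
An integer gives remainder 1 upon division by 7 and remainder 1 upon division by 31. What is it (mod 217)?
M = 7 × 31 = 217. M₁ = 31, y₁ ≡ 5 (mod 7). M₂ = 7, y₂ ≡ 9 (mod 31). x = 1×31×5 + 1×7×9 ≡ 1 (mod 217). The smallest positive such number is 1.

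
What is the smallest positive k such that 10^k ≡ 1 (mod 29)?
Powers of 10 mod 29: 10^1≡10, 10^2≡13, 10^3≡14, 10^4≡24, 10^5≡8, 10^6≡22, 10^7≡17, 10^8≡25, 10^9≡18, 10^10≡6, 10^11≡2, 10^12≡20, 10^13≡26, 10^14≡28, 10^15≡19, 10^16≡16, 10^17≡15, 10^18≡5, 10^19≡21, 10^20≡7, 10^21≡12, 10^22≡4, 10^23≡11, 10^24≡23, 10^25≡27, 10^26≡9, 10^27≡3, 10^28≡1. Order = 28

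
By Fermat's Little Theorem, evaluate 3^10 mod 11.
By Fermat's Little Theorem, 3^{10} ≡ 1 (mod 11) since 11 is prime and gcd(3, 11) = 1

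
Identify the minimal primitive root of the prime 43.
p - 1 = 42 has prime divisors 2, 3, 7. h is a primitive root mod 43 iff h^(42/q) ≢ 1 (mod 43) for each such q.
h = 2: 2^21 ≡ 42, 2^14 ≡ 1, 2^6 ≡ 21 (mod 43); 2^14 ≡ 1, so not a primitive root.
h = 3: 3^21 ≡ 42, 3^14 ≡ 36, 3^6 ≡ 41 (mod 43); none is 1, so 3 has order 42 and is a primitive root.
The smallest primitive root mod 43 is g = 3.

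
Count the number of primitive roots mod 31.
Number of primitive roots mod 31 = φ(30) = 8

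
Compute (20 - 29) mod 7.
5

(20 - 29) = -9
-9 mod 7 = 5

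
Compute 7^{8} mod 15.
1

Using successive squaring:
Binary expansion of 8: 1000
Powers of 7 mod 15 (each is the square of the previous):
  7^1 ≡ 7 (mod 15)
  7^2 ≡ 7² = 49 ≡ 4 (mod 15)
  7^4 ≡ 4² = 16 ≡ 1 (mod 15)
  7^8 ≡ 1² = 1 ≡ 1 (mod 15)
8 is a power of 2, so 7^8 is the last square: ≡ 1 (mod 15)
Result: 7^8 ≡ 1 (mod 15)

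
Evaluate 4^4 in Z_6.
4 = 4 (binary 100). Repeated squaring mod 6: 4^1 ≡ 4; 4^2 ≡ 4² = 16 ≡ 4; 4^4 ≡ 4² = 16 ≡ 4. So 4^4 ≡ 4 (mod 6).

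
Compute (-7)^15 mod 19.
Using repeated squaring. (-7) ≡ 12 (mod 19). 15 = 8 + 4 + 2 + 1 (binary 1111). Repeated squaring mod 19: 12^1 ≡ 12; 12^2 ≡ 12² = 144 ≡ 11; 12^4 ≡ 11² = 121 ≡ 7; 12^8 ≡ 7² = 49 ≡ 11. Multiply: (-7)^15 ≡ 12^8 × 12^4 × 12^2 × 12^1 ≡ 11 × 7 × 11 × 12 (mod 19): 11 × 7 = 77 ≡ 1; 1 × 11 = 11 ≡ 11; 11 × 12 = 132 ≡ 18. So (-7)^15 ≡ 18 (mod 19).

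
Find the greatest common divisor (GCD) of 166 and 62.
2

Using the Euclidean algorithm:
166 = 2 × 62 + 42
62 = 1 × 42 + 20
42 = 2 × 20 + 2
20 = 10 × 2 + 0

GCD(166, 62) = 2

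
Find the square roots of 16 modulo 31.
The square roots of 16 mod 31 are 4 and 27. Verify: 4² = 16 ≡ 16 (mod 31)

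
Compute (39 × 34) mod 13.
0

(39 × 34) = 1326
1326 mod 13 = 0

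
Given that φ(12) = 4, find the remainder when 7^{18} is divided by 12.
By Euler: 7^{4} ≡ 1 (mod 12) since gcd(7, 12) = 1. 18 = 4×4 + 2. So 7^{18} ≡ 7^{2} ≡ 1 (mod 12)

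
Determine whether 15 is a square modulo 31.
By Euler's criterion: 15^{15} ≡ 30 (mod 31). Since this equals -1 (≡ 30), 15 is not a QR.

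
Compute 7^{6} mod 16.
1

Using successive squaring:
Binary expansion of 6: 110
Powers of 7 mod 16 (each is the square of the previous):
  7^1 ≡ 7 (mod 16)
  7^2 ≡ 7² = 49 ≡ 1 (mod 16)
  7^4 ≡ 1² = 1 ≡ 1 (mod 16)
6 = 4 + 2, so 7^6 = 7^4 × 7^2 ≡ 1 × 1 (mod 16)
Multiplying step by step:
  1 × 1 = 1 ≡ 1 (mod 16)
Result: 7^6 ≡ 1 (mod 16)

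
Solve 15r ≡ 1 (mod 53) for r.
15^(-1) ≡ 46 (mod 53). Verification: 15 × 46 = 690 ≡ 1 (mod 53)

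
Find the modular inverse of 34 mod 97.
34^(-1) ≡ 20 (mod 97). Verification: 34 × 20 = 680 ≡ 1 (mod 97)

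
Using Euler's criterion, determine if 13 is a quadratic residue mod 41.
By Euler's criterion: 13^{20} ≡ 40 (mod 41). Since this equals -1 (≡ 40), 13 is not a QR.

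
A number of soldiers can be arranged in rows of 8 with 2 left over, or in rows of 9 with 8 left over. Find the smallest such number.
M = 8 × 9 = 72. M₁ = 9, y₁ ≡ 1 (mod 8). M₂ = 8, y₂ ≡ 8 (mod 9). x = 2×9×1 + 8×8×8 ≡ 26 (mod 72). The smallest positive such number is 26.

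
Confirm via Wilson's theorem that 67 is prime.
(66)! mod 67 = 66. Since this equals -1 (mod 67), Wilson confirms 67 is prime.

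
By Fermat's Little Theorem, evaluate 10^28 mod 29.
By Fermat's Little Theorem, 10^{28} ≡ 1 (mod 29) since 29 is prime and gcd(10, 29) = 1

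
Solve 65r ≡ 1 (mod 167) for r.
65^(-1) ≡ 18 (mod 167). Verification: 65 × 18 = 1170 ≡ 1 (mod 167)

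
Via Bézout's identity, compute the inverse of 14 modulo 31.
Extended GCD: 14(-11) + 31(5) = 1. So 14^(-1) ≡ 20 ≡ 20 (mod 31). Verify: 14 × 20 = 280 ≡ 1 (mod 31)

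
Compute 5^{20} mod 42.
25

Using successive squaring:
Binary expansion of 20: 10100
Powers of 5 mod 42 (each is the square of the previous):
  5^1 ≡ 5 (mod 42)
  5^2 ≡ 5² = 25 ≡ 25 (mod 42)
  5^4 ≡ 25² = 625 ≡ 37 (mod 42)
  5^8 ≡ 37² = 1369 ≡ 25 (mod 42)
  5^16 ≡ 25² = 625 ≡ 37 (mod 42)
20 = 16 + 4, so 5^20 = 5^16 × 5^4 ≡ 37 × 37 (mod 42)
Multiplying step by step:
  37 × 37 = 1369 ≡ 25 (mod 42)
Result: 5^20 ≡ 25 (mod 42)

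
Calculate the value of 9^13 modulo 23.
Using repeated squaring. 13 = 8 + 4 + 1 (binary 1101). Repeated squaring mod 23: 9^1 ≡ 9; 9^2 ≡ 9² = 81 ≡ 12; 9^4 ≡ 12² = 144 ≡ 6; 9^8 ≡ 6² = 36 ≡ 13. Multiply: 9^13 = 9^8 × 9^4 × 9^1 ≡ 13 × 6 × 9 (mod 23): 13 × 6 = 78 ≡ 9; 9 × 9 = 81 ≡ 12. So 9^13 ≡ 12 (mod 23).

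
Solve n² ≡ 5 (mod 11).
The square roots of 5 mod 11 are 4 and 7. Verify: 4² = 16 ≡ 5 (mod 11)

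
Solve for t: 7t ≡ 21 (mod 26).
3

Since gcd(7, 26) = 1 divides 21, a solution exists.
Multiply both sides by the inverse of 7 mod 26:
  7^(-1) mod 26 = 15
  x ≡ 15 × 21 ≡ 315 ≡ 3 (mod 26)
Verification: 7 × 3 = 21 = 0 × 26 + 21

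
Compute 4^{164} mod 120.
16

Using successive squaring:
Binary expansion of 164: 10100100
Powers of 4 mod 120 (each is the square of the previous):
  4^1 ≡ 4 (mod 120)
  4^2 ≡ 4² = 16 ≡ 16 (mod 120)
  4^4 ≡ 16² = 256 ≡ 16 (mod 120)
  4^8 ≡ 16² = 256 ≡ 16 (mod 120)
  4^16 ≡ 16² = 256 ≡ 16 (mod 120)
  4^32 ≡ 16² = 256 ≡ 16 (mod 120)
  4^64 ≡ 16² = 256 ≡ 16 (mod 120)
  4^128 ≡ 16² = 256 ≡ 16 (mod 120)
164 = 128 + 32 + 4, so 4^164 = 4^128 × 4^32 × 4^4 ≡ 16 × 16 × 16 (mod 120)
Multiplying step by step:
  16 × 16 = 256 ≡ 16 (mod 120)
  16 × 16 = 256 ≡ 16 (mod 120)
Result: 4^164 ≡ 16 (mod 120)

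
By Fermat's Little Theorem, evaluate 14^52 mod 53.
By Fermat's Little Theorem, 14^{52} ≡ 1 (mod 53) since 53 is prime and gcd(14, 53) = 1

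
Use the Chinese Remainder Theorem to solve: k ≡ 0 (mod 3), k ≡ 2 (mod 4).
M = 3 × 4 = 12. M₁ = 4, y₁ ≡ 1 (mod 3). M₂ = 3, y₂ ≡ 3 (mod 4). k = 0×4×1 + 2×3×3 ≡ 6 (mod 12)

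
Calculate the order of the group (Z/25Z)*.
20

Prime factorization: 25 = 5^2
Using the formula φ(n) = n × Π(1 - 1/p) for each prime factor p:
φ(25) = 25 × (1 - 1/5)
φ(25) = 20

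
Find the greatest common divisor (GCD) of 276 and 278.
2

Using the Euclidean algorithm:
276 = 0 × 278 + 276
278 = 1 × 276 + 2
276 = 138 × 2 + 0

GCD(276, 278) = 2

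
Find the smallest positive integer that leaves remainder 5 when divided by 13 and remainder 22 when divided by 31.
M = 13 × 31 = 403. M₁ = 31, y₁ ≡ 8 (mod 13). M₂ = 13, y₂ ≡ 12 (mod 31). x = 5×31×8 + 22×13×12 ≡ 239 (mod 403). The smallest positive such number is 239.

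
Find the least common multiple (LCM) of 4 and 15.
60

First find GCD(4, 15) using the Euclidean algorithm:
4 = 0 × 15 + 4
15 = 3 × 4 + 3
4 = 1 × 3 + 1
3 = 3 × 1 + 0
GCD(4, 15) = 1

LCM formula: LCM(a, b) = (a × b) / GCD(a, b)
LCM(4, 15) = (4 × 15) / 1
LCM(4, 15) = 60 / 1
LCM(4, 15) = 60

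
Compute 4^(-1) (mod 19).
4^(-1) ≡ 5 (mod 19). Verification: 4 × 5 = 20 ≡ 1 (mod 19)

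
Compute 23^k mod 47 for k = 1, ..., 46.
g^1, g^2, ..., g^{46} mod 47: {23, 12, 41, 3, 22, 36, 29, 9, 19, 14, 40, 27, 10, 42, 26, 34, 30, 32, 31, 8, 43, 2, 46, 24, 35, 6, 44, 25, 11, 18, 38, 28, 33, 7, 20, 37, 5, 21, 13, 17, 15, 16, 39, 4, 45, 1}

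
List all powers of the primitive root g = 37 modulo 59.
g^1, g^2, ..., g^{58} mod 59: {37, 12, 31, 26, 18, 17, 39, 27, 55, 29, 11, 53, 14, 46, 50, 21, 10, 16, 2, 15, 24, 3, 52, 36, 34, 19, 54, 51, 58, 22, 47, 28, 33, 41, 42, 20, 32, 4, 30, 48, 6, 45, 13, 9, 38, 49, 43, 57, 44, 35, 56, 7, 23, 25, 40, 5, 8, 1}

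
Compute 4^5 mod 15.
5 = 4 + 1 (binary 101). Repeated squaring mod 15: 4^1 ≡ 4; 4^2 ≡ 4² = 16 ≡ 1; 4^4 ≡ 1² = 1 ≡ 1. Multiply: 4^5 = 4^4 × 4^1 ≡ 1 × 4 (mod 15): 1 × 4 = 4 ≡ 4. So 4^5 ≡ 4 (mod 15).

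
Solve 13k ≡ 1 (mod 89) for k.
48

Using Extended Euclidean Algorithm:
gcd(13, 89) = 1
Bezout coefficients: 13 × -41 + 89 × 6 = 1
So 13 × -41 ≡ 1 (mod 89)
The inverse is -41 mod 89 = 48
Verification: 13 × 48 = 624 = 7 × 89 + 1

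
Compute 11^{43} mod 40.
11

Using successive squaring:
Binary expansion of 43: 101011
Powers of 11 mod 40 (each is the square of the previous):
  11^1 ≡ 11 (mod 40)
  11^2 ≡ 11² = 121 ≡ 1 (mod 40)
  11^4 ≡ 1² = 1 ≡ 1 (mod 40)
  11^8 ≡ 1² = 1 ≡ 1 (mod 40)
  11^16 ≡ 1² = 1 ≡ 1 (mod 40)
  11^32 ≡ 1² = 1 ≡ 1 (mod 40)
43 = 32 + 8 + 2 + 1, so 11^43 = 11^32 × 11^8 × 11^2 × 11^1 ≡ 1 × 1 × 1 × 11 (mod 40)
Multiplying step by step:
  1 × 1 = 1 ≡ 1 (mod 40)
  1 × 1 = 1 ≡ 1 (mod 40)
  1 × 11 = 11 ≡ 11 (mod 40)
Result: 11^43 ≡ 11 (mod 40)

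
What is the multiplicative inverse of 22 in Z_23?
22^(-1) ≡ 22 (mod 23). Verification: 22 × 22 = 484 ≡ 1 (mod 23)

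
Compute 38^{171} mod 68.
64

Using successive squaring:
Binary expansion of 171: 10101011
Powers of 38 mod 68 (each is the square of the previous):
  38^1 ≡ 38 (mod 68)
  38^2 ≡ 38² = 1444 ≡ 16 (mod 68)
  38^4 ≡ 16² = 256 ≡ 52 (mod 68)
  38^8 ≡ 52² = 2704 ≡ 52 (mod 68)
  38^16 ≡ 52² = 2704 ≡ 52 (mod 68)
  38^32 ≡ 52² = 2704 ≡ 52 (mod 68)
  38^64 ≡ 52² = 2704 ≡ 52 (mod 68)
  38^128 ≡ 52² = 2704 ≡ 52 (mod 68)
171 = 128 + 32 + 8 + 2 + 1, so 38^171 = 38^128 × 38^32 × 38^8 × 38^2 × 38^1 ≡ 52 × 52 × 52 × 16 × 38 (mod 68)
Multiplying step by step:
  52 × 52 = 2704 ≡ 52 (mod 68)
  52 × 52 = 2704 ≡ 52 (mod 68)
  52 × 16 = 832 ≡ 16 (mod 68)
  16 × 38 = 608 ≡ 64 (mod 68)
Result: 38^171 ≡ 64 (mod 68)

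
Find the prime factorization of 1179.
3^2 × 131

Divide by primes starting from smallest:
1179 ÷ 3 = 393
393 ÷ 3 = 131
131 ÷ 131 = 1

1179 = 3^2 × 131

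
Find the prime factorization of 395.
5 × 79

Divide by primes starting from smallest:
395 ÷ 5 = 79
79 ÷ 79 = 1

395 = 5 × 79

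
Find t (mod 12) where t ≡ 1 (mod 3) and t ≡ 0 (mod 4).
M = 3 × 4 = 12. M₁ = 4, y₁ ≡ 1 (mod 3). M₂ = 3, y₂ ≡ 3 (mod 4). t = 1×4×1 + 0×3×3 ≡ 4 (mod 12)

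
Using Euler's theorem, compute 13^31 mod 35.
By Euler: 13^{24} ≡ 1 (mod 35) since gcd(13, 35) = 1. 31 = 1×24 + 7. So 13^{31} ≡ 13^{7} ≡ 27 (mod 35)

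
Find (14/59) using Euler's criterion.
(14/59) = 14^{29} mod 59 = -1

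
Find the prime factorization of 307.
307

Divide by primes starting from smallest:
307 ÷ 307 = 1

307 = 307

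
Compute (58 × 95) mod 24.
14

(58 × 95) = 5510
5510 mod 24 = 14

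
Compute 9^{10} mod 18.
9

Using successive squaring:
Binary expansion of 10: 1010
Powers of 9 mod 18 (each is the square of the previous):
  9^1 ≡ 9 (mod 18)
  9^2 ≡ 9² = 81 ≡ 9 (mod 18)
  9^4 ≡ 9² = 81 ≡ 9 (mod 18)
  9^8 ≡ 9² = 81 ≡ 9 (mod 18)
10 = 8 + 2, so 9^10 = 9^8 × 9^2 ≡ 9 × 9 (mod 18)
Multiplying step by step:
  9 × 9 = 81 ≡ 9 (mod 18)
Result: 9^10 ≡ 9 (mod 18)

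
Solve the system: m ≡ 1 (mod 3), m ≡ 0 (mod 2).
M = 3 × 2 = 6. M₁ = 2, y₁ ≡ 2 (mod 3). M₂ = 3, y₂ ≡ 1 (mod 2). m = 1×2×2 + 0×3×1 ≡ 4 (mod 6)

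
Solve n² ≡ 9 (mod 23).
The square roots of 9 mod 23 are 3 and 20. Verify: 3² = 9 ≡ 9 (mod 23)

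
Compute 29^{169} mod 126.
29

Using successive squaring:
Binary expansion of 169: 10101001
Powers of 29 mod 126 (each is the square of the previous):
  29^1 ≡ 29 (mod 126)
  29^2 ≡ 29² = 841 ≡ 85 (mod 126)
  29^4 ≡ 85² = 7225 ≡ 43 (mod 126)
  29^8 ≡ 43² = 1849 ≡ 85 (mod 126)
  29^16 ≡ 85² = 7225 ≡ 43 (mod 126)
  29^32 ≡ 43² = 1849 ≡ 85 (mod 126)
  29^64 ≡ 85² = 7225 ≡ 43 (mod 126)
  29^128 ≡ 43² = 1849 ≡ 85 (mod 126)
169 = 128 + 32 + 8 + 1, so 29^169 = 29^128 × 29^32 × 29^8 × 29^1 ≡ 85 × 85 × 85 × 29 (mod 126)
Multiplying step by step:
  85 × 85 = 7225 ≡ 43 (mod 126)
  43 × 85 = 3655 ≡ 1 (mod 126)
  1 × 29 = 29 ≡ 29 (mod 126)
Result: 29^169 ≡ 29 (mod 126)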